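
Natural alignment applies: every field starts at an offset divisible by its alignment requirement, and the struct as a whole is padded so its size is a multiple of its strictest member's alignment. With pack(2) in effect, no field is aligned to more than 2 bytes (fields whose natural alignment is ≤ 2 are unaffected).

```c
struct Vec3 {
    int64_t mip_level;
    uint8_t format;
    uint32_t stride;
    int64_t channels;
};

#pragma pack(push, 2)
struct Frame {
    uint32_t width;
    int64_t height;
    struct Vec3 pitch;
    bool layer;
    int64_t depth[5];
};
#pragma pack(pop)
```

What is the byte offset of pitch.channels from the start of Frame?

Vec3: @0: mip_level [8B, align 8] → 8; @8: format [1B, align 1] → 9; +3 pad (align 4); @12: stride [4B, align 4] → 16; @16: channels [8B, align 8] → 24; size 24, align 8
@0: width [4B, align 2] → 4
@4: height [8B, align 2] → 12
@12: pitch [24B, align 2] → 36
within Vec3: channels at 16
12 + 16 = 28

28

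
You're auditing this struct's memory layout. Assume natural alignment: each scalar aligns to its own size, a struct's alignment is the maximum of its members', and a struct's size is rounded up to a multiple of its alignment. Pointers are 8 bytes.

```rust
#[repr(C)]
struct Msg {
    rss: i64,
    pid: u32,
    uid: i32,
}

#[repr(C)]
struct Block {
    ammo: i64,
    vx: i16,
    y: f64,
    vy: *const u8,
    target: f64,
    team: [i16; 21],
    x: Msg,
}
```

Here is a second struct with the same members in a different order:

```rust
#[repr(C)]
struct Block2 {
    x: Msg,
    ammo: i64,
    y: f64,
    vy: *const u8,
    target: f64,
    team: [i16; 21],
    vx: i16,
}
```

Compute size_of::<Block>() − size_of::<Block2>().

Msg: rss at 0 (size 8, align 8) → ends 8; pid at 8 (size 4, align 4) → ends 12; uid at 12 (size 4, align 4) → ends 16; total 16 bytes, alignment 8
ammo at 0 (size 8, align 8) → ends 8
vx at 8 (size 2, align 2) → ends 10
pad 6 to align 8 for y
y at 16 (size 8, align 8) → ends 24
vy at 24 (size 8, align 8) → ends 32
target at 32 (size 8, align 8) → ends 40
team at 40 (size 42, align 2) → ends 82
pad 6 to align 8 for x
x at 88 (size 16, align 8) → ends 104
total 104 bytes, alignment 8
— Block2 —
x at 0 (size 16, align 8) → ends 16
ammo at 16 (size 8, align 8) → ends 24
y at 24 (size 8, align 8) → ends 32
vy at 32 (size 8, align 8) → ends 40
target at 40 (size 8, align 8) → ends 48
team at 48 (size 42, align 2) → ends 90
vx at 90 (size 2, align 2) → ends 92
tail pad 4 to reach multiple of 8
total 96 bytes, alignment 8
104 − 96 = 8

8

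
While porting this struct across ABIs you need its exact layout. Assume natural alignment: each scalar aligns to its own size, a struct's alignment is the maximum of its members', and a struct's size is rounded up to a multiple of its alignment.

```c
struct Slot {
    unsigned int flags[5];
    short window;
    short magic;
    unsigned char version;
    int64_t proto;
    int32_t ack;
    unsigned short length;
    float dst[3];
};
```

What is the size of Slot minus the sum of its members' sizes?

@0: flags [20B, align 4] → 20
@20: window [2B, align 2] → 22
@22: magic [2B, align 2] → 24
@24: version [1B, align 1] → 25
+7 pad (align 8)
@32: proto [8B, align 8] → 40
@40: ack [4B, align 4] → 44
@44: length [2B, align 2] → 46
+2 pad (align 4)
@48: dst [12B, align 4] → 60
+4 tail pad (align 8)
size 64, align 8
data bytes 51, size 64 → padding 13

13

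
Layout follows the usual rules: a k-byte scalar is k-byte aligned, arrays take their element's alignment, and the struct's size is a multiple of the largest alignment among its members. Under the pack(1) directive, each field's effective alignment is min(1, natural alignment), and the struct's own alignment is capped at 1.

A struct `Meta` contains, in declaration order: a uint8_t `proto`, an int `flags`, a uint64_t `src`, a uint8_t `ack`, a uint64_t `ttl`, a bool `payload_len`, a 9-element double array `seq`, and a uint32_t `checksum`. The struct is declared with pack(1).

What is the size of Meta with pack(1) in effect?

99

0..1  proto  (1B, 1-aligned)
1..5  flags  (4B, 1-aligned)
5..13  src  (8B, 1-aligned)
13..14  ack  (1B, 1-aligned)
14..22  ttl  (8B, 1-aligned)
22..23  payload_len  (1B, 1-aligned)
23..95  seq  (72B, 1-aligned)
95..99  checksum  (4B, 1-aligned)
sizeof = 99, alignof = 1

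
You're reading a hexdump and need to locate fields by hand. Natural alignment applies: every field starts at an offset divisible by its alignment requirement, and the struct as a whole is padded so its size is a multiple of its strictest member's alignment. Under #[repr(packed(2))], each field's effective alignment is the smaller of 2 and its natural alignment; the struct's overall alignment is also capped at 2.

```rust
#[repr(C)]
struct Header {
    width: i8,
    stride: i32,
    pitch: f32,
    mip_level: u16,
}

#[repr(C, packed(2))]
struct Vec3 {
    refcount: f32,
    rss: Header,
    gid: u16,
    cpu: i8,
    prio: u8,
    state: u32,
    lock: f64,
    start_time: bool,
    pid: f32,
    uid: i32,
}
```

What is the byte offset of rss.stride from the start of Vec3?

Header: 0..1  width  (1B, 1-aligned); 1..4  -- padding (3B); 4..8  stride  (4B, 4-aligned); 8..12  pitch  (4B, 4-aligned); 12..14  mip_level  (2B, 2-aligned); 14..16  -- tail padding (2B); sizeof = 16, alignof = 4
0..4  refcount  (4B, 2-aligned)
4..20  rss  (16B, 2-aligned)
within Header: stride at 4
4 + 4 = 8

8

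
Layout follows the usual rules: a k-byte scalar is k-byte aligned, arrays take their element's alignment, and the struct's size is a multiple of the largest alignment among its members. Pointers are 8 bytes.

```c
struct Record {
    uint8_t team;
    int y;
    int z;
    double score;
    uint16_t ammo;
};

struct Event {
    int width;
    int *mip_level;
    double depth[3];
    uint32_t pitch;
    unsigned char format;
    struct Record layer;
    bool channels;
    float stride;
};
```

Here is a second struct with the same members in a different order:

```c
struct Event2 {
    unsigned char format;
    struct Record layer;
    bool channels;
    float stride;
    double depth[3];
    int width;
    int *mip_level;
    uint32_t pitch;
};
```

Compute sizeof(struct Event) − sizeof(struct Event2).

Record: 0..1  team  (1B, 1-aligned); 1..4  -- padding (3B); 4..8  y  (4B, 4-aligned); 8..12  z  (4B, 4-aligned); 12..16  -- padding (4B); 16..24  score  (8B, 8-aligned); 24..26  ammo  (2B, 2-aligned); 26..32  -- tail padding (6B); sizeof = 32, alignof = 8
0..4  width  (4B, 4-aligned)
4..8  -- padding (4B)
8..16  mip_level  (8B, 8-aligned)
16..40  depth  (24B, 8-aligned)
40..44  pitch  (4B, 4-aligned)
44..45  format  (1B, 1-aligned)
45..48  -- padding (3B)
48..80  layer  (32B, 8-aligned)
80..81  channels  (1B, 1-aligned)
81..84  -- padding (3B)
84..88  stride  (4B, 4-aligned)
sizeof = 88, alignof = 8
— Event2 —
0..1  format  (1B, 1-aligned)
1..8  -- padding (7B)
8..40  layer  (32B, 8-aligned)
40..41  channels  (1B, 1-aligned)
41..44  -- padding (3B)
44..48  stride  (4B, 4-aligned)
48..72  depth  (24B, 8-aligned)
72..76  width  (4B, 4-aligned)
76..80  -- padding (4B)
80..88  mip_level  (8B, 8-aligned)
88..92  pitch  (4B, 4-aligned)
92..96  -- tail padding (4B)
sizeof = 96, alignof = 8
88 − 96 = -8

-8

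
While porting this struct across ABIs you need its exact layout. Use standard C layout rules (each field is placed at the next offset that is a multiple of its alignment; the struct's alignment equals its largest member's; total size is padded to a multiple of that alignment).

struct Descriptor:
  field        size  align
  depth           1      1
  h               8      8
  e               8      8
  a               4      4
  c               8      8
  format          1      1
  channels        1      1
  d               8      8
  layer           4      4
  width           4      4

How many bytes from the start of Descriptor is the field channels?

41

0..1  depth  (1B, 1-aligned)
1..8  -- padding (7B)
8..16  h  (8B, 8-aligned)
16..24  e  (8B, 8-aligned)
24..28  a  (4B, 4-aligned)
28..32  -- padding (4B)
32..40  c  (8B, 8-aligned)
40..41  format  (1B, 1-aligned)
41..42  channels  (1B, 1-aligned)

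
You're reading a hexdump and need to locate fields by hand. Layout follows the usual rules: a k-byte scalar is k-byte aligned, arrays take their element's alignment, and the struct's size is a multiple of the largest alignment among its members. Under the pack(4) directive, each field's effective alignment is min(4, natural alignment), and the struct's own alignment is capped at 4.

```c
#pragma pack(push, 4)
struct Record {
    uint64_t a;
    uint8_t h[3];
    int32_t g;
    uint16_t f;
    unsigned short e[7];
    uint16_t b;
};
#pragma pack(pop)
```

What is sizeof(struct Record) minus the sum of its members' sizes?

@0: a [8B, align 4] → 8
@8: h [3B, align 1] → 11
+1 pad (align 4)
@12: g [4B, align 4] → 16
@16: f [2B, align 2] → 18
@18: e [14B, align 2] → 32
@32: b [2B, align 2] → 34
+2 tail pad (align 4)
size 36, align 4
data bytes 33, size 36 → padding 3

3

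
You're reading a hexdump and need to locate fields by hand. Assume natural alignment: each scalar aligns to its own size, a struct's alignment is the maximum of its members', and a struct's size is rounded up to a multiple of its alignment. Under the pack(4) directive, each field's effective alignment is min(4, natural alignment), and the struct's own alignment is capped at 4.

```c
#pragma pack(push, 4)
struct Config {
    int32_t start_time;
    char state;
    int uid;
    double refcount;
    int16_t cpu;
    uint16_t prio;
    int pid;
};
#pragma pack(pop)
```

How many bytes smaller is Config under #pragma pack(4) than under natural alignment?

natural layout:
  @0: start_time [4B, align 4] → 4
  @4: state [1B, align 1] → 5
  +3 pad (align 4)
  @8: uid [4B, align 4] → 12
  +4 pad (align 8)
  @16: refcount [8B, align 8] → 24
  @24: cpu [2B, align 2] → 26
  @26: prio [2B, align 2] → 28
  @28: pid [4B, align 4] → 32
  size 32, align 8
packed(4) layout:
  @0: start_time [4B, align 4] → 4
  @4: state [1B, align 1] → 5
  +3 pad (align 4)
  @8: uid [4B, align 4] → 12
  @12: refcount [8B, align 4] → 20
  @20: cpu [2B, align 2] → 22
  @22: prio [2B, align 2] → 24
  @24: pid [4B, align 4] → 28
  size 28, align 4
32 − 28 = 4

4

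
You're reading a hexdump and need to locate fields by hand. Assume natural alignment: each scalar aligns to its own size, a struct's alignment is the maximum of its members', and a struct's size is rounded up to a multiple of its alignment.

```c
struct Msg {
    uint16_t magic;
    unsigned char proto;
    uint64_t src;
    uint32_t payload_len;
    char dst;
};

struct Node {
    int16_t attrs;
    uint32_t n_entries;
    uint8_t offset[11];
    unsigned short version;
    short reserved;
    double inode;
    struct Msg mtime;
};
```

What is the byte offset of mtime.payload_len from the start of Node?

Msg: @0: magic [2B, align 2] → 2; @2: proto [1B, align 1] → 3; +5 pad (align 8); @8: src [8B, align 8] → 16; @16: payload_len [4B, align 4] → 20; @20: dst [1B, align 1] → 21; +3 tail pad (align 8); size 24, align 8
@0: attrs [2B, align 2] → 2
+2 pad (align 4)
@4: n_entries [4B, align 4] → 8
@8: offset [11B, align 1] → 19
+1 pad (align 2)
@20: version [2B, align 2] → 22
@22: reserved [2B, align 2] → 24
@24: inode [8B, align 8] → 32
@32: mtime [24B, align 8] → 56
within Msg: payload_len at 16
32 + 16 = 48

48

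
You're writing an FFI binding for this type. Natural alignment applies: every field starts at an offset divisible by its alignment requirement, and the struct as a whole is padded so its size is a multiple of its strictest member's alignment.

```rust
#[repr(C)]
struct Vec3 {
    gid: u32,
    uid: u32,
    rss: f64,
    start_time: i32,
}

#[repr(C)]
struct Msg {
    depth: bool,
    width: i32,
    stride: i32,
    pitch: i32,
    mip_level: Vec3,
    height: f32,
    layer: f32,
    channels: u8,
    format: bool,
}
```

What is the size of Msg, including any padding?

Vec3: gid at 0 (size 4, align 4) → ends 4; uid at 4 (size 4, align 4) → ends 8; rss at 8 (size 8, align 8) → ends 16; start_time at 16 (size 4, align 4) → ends 20; tail pad 4 to reach multiple of 8; total 24 bytes, alignment 8
depth at 0 (size 1, align 1) → ends 1
pad 3 to align 4 for width
width at 4 (size 4, align 4) → ends 8
stride at 8 (size 4, align 4) → ends 12
pitch at 12 (size 4, align 4) → ends 16
mip_level at 16 (size 24, align 8) → ends 40
height at 40 (size 4, align 4) → ends 44
layer at 44 (size 4, align 4) → ends 48
channels at 48 (size 1, align 1) → ends 49
format at 49 (size 1, align 1) → ends 50
tail pad 6 to reach multiple of 8
total 56 bytes, alignment 8

56 bytes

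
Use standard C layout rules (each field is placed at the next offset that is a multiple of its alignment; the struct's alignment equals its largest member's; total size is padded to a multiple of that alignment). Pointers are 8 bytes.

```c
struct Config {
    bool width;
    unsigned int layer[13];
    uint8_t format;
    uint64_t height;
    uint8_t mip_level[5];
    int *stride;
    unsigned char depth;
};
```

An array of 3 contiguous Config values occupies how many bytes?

288

@0: width [1B, align 1] → 1
+3 pad (align 4)
@4: layer [52B, align 4] → 56
@56: format [1B, align 1] → 57
+7 pad (align 8)
@64: height [8B, align 8] → 72
@72: mip_level [5B, align 1] → 77
+3 pad (align 8)
@80: stride [8B, align 8] → 88
@88: depth [1B, align 1] → 89
+7 tail pad (align 8)
size 96, align 8
array of 3: 3 × 96 = 288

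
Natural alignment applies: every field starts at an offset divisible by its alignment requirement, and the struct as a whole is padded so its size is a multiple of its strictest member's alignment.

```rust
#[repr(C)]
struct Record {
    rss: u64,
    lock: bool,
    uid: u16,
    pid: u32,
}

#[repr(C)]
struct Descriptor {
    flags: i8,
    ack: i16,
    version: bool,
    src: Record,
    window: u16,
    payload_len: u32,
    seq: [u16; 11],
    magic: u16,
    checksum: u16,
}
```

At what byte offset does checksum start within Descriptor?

56

Record: 0..8  rss  (8B, 8-aligned); 8..9  lock  (1B, 1-aligned); 9..10  -- padding (1B); 10..12  uid  (2B, 2-aligned); 12..16  pid  (4B, 4-aligned); sizeof = 16, alignof = 8
0..1  flags  (1B, 1-aligned)
1..2  -- padding (1B)
2..4  ack  (2B, 2-aligned)
4..5  version  (1B, 1-aligned)
5..8  -- padding (3B)
8..24  src  (16B, 8-aligned)
24..26  window  (2B, 2-aligned)
26..28  -- padding (2B)
28..32  payload_len  (4B, 4-aligned)
32..54  seq  (22B, 2-aligned)
54..56  magic  (2B, 2-aligned)
56..58  checksum  (2B, 2-aligned)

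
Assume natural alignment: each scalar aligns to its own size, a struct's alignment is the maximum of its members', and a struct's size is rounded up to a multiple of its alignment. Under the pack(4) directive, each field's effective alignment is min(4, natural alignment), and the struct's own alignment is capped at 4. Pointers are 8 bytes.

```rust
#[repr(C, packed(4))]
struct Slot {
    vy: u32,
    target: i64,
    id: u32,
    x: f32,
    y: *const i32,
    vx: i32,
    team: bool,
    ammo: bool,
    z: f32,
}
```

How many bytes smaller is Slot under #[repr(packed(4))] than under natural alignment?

8

natural layout:
  @0: vy [4B, align 4] → 4
  +4 pad (align 8)
  @8: target [8B, align 8] → 16
  @16: id [4B, align 4] → 20
  @20: x [4B, align 4] → 24
  @24: y [8B, align 8] → 32
  @32: vx [4B, align 4] → 36
  @36: team [1B, align 1] → 37
  @37: ammo [1B, align 1] → 38
  +2 pad (align 4)
  @40: z [4B, align 4] → 44
  +4 tail pad (align 8)
  size 48, align 8
packed(4) layout:
  @0: vy [4B, align 4] → 4
  @4: target [8B, align 4] → 12
  @12: id [4B, align 4] → 16
  @16: x [4B, align 4] → 20
  @20: y [8B, align 4] → 28
  @28: vx [4B, align 4] → 32
  @32: team [1B, align 1] → 33
  @33: ammo [1B, align 1] → 34
  +2 pad (align 4)
  @36: z [4B, align 4] → 40
  size 40, align 4
48 − 40 = 8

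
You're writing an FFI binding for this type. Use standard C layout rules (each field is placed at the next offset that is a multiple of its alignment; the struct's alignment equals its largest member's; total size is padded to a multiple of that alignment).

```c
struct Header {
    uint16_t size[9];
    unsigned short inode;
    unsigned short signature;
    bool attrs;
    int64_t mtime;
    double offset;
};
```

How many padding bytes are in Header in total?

1

size at 0 (size 18, align 2) → ends 18
inode at 18 (size 2, align 2) → ends 20
signature at 20 (size 2, align 2) → ends 22
attrs at 22 (size 1, align 1) → ends 23
pad 1 to align 8 for mtime
mtime at 24 (size 8, align 8) → ends 32
offset at 32 (size 8, align 8) → ends 40
total 40 bytes, alignment 8
data bytes 39, size 40 → padding 1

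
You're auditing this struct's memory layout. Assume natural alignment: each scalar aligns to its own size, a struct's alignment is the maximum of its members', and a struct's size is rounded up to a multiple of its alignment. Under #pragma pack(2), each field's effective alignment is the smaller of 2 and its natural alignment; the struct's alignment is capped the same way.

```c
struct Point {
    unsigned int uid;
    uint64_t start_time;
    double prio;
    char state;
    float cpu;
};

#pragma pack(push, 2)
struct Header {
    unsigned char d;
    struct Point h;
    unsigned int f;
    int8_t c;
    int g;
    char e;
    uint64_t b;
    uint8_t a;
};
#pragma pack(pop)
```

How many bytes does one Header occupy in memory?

56 bytes

Point: uid at 0 (size 4, align 4) → ends 4; pad 4 to align 8 for start_time; start_time at 8 (size 8, align 8) → ends 16; prio at 16 (size 8, align 8) → ends 24; state at 24 (size 1, align 1) → ends 25; pad 3 to align 4 for cpu; cpu at 28 (size 4, align 4) → ends 32; total 32 bytes, alignment 8
d at 0 (size 1, align 1) → ends 1
pad 1 to align 2 for h
h at 2 (size 32, align 2) → ends 34
f at 34 (size 4, align 2) → ends 38
c at 38 (size 1, align 1) → ends 39
pad 1 to align 2 for g
g at 40 (size 4, align 2) → ends 44
e at 44 (size 1, align 1) → ends 45
pad 1 to align 2 for b
b at 46 (size 8, align 2) → ends 54
a at 54 (size 1, align 1) → ends 55
tail pad 1 to reach multiple of 2
total 56 bytes, alignment 2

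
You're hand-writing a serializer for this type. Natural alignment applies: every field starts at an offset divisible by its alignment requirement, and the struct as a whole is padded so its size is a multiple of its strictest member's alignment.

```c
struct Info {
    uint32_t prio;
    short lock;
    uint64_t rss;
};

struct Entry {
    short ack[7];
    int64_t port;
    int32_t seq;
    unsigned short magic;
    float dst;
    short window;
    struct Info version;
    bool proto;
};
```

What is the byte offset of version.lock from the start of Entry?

Info: prio at 0 (size 4, align 4) → ends 4; lock at 4 (size 2, align 2) → ends 6; pad 2 to align 8 for rss; rss at 8 (size 8, align 8) → ends 16; total 16 bytes, alignment 8
ack at 0 (size 14, align 2) → ends 14
pad 2 to align 8 for port
port at 16 (size 8, align 8) → ends 24
seq at 24 (size 4, align 4) → ends 28
magic at 28 (size 2, align 2) → ends 30
pad 2 to align 4 for dst
dst at 32 (size 4, align 4) → ends 36
window at 36 (size 2, align 2) → ends 38
pad 2 to align 8 for version
version at 40 (size 16, align 8) → ends 56
within Info: lock at 4
40 + 4 = 44

44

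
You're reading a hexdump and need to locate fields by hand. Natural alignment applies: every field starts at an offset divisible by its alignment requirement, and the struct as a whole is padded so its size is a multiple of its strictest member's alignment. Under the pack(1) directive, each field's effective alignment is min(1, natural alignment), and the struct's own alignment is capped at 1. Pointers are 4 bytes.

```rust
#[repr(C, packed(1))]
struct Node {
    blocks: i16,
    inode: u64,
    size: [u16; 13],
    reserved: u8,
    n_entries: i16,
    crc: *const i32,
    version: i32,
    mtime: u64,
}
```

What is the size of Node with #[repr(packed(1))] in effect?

0..2  blocks  (2B, 1-aligned)
2..10  inode  (8B, 1-aligned)
10..36  size  (26B, 1-aligned)
36..37  reserved  (1B, 1-aligned)
37..39  n_entries  (2B, 1-aligned)
39..43  crc  (4B, 1-aligned)
43..47  version  (4B, 1-aligned)
47..55  mtime  (8B, 1-aligned)
sizeof = 55, alignof = 1

55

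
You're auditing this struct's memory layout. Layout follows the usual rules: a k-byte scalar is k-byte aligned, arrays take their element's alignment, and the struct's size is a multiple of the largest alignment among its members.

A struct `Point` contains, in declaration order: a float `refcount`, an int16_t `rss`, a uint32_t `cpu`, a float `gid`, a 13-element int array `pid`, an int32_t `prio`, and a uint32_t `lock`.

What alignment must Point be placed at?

4

member alignments: refcount=4, rss=2, cpu=4, gid=4, pid=4, prio=4, lock=4
max = 4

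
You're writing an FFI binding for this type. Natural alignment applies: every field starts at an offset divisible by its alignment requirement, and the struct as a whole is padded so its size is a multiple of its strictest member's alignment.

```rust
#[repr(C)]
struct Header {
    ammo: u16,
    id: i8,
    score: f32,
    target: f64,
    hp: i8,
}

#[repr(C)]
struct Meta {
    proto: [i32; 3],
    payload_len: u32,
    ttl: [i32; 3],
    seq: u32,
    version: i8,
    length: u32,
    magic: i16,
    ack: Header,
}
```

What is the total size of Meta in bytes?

Header: ammo at 0 (size 2, align 2) → ends 2; id at 2 (size 1, align 1) → ends 3; pad 1 to align 4 for score; score at 4 (size 4, align 4) → ends 8; target at 8 (size 8, align 8) → ends 16; hp at 16 (size 1, align 1) → ends 17; tail pad 7 to reach multiple of 8; total 24 bytes, alignment 8
proto at 0 (size 12, align 4) → ends 12
payload_len at 12 (size 4, align 4) → ends 16
ttl at 16 (size 12, align 4) → ends 28
seq at 28 (size 4, align 4) → ends 32
version at 32 (size 1, align 1) → ends 33
pad 3 to align 4 for length
length at 36 (size 4, align 4) → ends 40
magic at 40 (size 2, align 2) → ends 42
pad 6 to align 8 for ack
ack at 48 (size 24, align 8) → ends 72
total 72 bytes, alignment 8

72 bytes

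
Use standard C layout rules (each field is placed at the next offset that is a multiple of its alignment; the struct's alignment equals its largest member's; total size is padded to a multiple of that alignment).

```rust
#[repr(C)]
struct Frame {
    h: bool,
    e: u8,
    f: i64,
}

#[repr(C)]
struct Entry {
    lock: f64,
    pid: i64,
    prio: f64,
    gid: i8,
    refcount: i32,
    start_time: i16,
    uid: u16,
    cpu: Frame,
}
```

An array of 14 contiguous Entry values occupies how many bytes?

784

Frame: 0..1  h  (1B, 1-aligned); 1..2  e  (1B, 1-aligned); 2..8  -- padding (6B); 8..16  f  (8B, 8-aligned); sizeof = 16, alignof = 8
0..8  lock  (8B, 8-aligned)
8..16  pid  (8B, 8-aligned)
16..24  prio  (8B, 8-aligned)
24..25  gid  (1B, 1-aligned)
25..28  -- padding (3B)
28..32  refcount  (4B, 4-aligned)
32..34  start_time  (2B, 2-aligned)
34..36  uid  (2B, 2-aligned)
36..40  -- padding (4B)
40..56  cpu  (16B, 8-aligned)
sizeof = 56, alignof = 8
array of 14: 14 × 56 = 784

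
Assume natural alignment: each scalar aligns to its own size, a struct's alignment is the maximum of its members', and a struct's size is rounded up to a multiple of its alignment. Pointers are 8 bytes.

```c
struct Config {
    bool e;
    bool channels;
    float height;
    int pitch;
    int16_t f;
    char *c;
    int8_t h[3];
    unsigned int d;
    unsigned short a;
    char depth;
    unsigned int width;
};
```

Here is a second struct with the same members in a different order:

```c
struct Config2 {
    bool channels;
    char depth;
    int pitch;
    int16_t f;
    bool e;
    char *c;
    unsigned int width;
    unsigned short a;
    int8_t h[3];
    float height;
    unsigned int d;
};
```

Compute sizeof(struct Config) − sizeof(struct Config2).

@0: e [1B, align 1] → 1
@1: channels [1B, align 1] → 2
+2 pad (align 4)
@4: height [4B, align 4] → 8
@8: pitch [4B, align 4] → 12
@12: f [2B, align 2] → 14
+2 pad (align 8)
@16: c [8B, align 8] → 24
@24: h [3B, align 1] → 27
+1 pad (align 4)
@28: d [4B, align 4] → 32
@32: a [2B, align 2] → 34
@34: depth [1B, align 1] → 35
+1 pad (align 4)
@36: width [4B, align 4] → 40
size 40, align 8
— Config2 —
@0: channels [1B, align 1] → 1
@1: depth [1B, align 1] → 2
+2 pad (align 4)
@4: pitch [4B, align 4] → 8
@8: f [2B, align 2] → 10
@10: e [1B, align 1] → 11
+5 pad (align 8)
@16: c [8B, align 8] → 24
@24: width [4B, align 4] → 28
@28: a [2B, align 2] → 30
@30: h [3B, align 1] → 33
+3 pad (align 4)
@36: height [4B, align 4] → 40
@40: d [4B, align 4] → 44
+4 tail pad (align 8)
size 48, align 8
40 − 48 = -8

-8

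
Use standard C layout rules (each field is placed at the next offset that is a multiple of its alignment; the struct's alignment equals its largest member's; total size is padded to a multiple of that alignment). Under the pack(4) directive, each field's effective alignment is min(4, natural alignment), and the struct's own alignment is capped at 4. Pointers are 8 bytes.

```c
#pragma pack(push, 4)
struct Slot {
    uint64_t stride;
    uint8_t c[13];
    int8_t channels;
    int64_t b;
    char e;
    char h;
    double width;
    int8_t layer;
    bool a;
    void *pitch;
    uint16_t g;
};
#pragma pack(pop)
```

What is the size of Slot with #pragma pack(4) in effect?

60

stride at 0 (size 8, align 4) → ends 8
c at 8 (size 13, align 1) → ends 21
channels at 21 (size 1, align 1) → ends 22
pad 2 to align 4 for b
b at 24 (size 8, align 4) → ends 32
e at 32 (size 1, align 1) → ends 33
h at 33 (size 1, align 1) → ends 34
pad 2 to align 4 for width
width at 36 (size 8, align 4) → ends 44
layer at 44 (size 1, align 1) → ends 45
a at 45 (size 1, align 1) → ends 46
pad 2 to align 4 for pitch
pitch at 48 (size 8, align 4) → ends 56
g at 56 (size 2, align 2) → ends 58
tail pad 2 to reach multiple of 4
total 60 bytes, alignment 4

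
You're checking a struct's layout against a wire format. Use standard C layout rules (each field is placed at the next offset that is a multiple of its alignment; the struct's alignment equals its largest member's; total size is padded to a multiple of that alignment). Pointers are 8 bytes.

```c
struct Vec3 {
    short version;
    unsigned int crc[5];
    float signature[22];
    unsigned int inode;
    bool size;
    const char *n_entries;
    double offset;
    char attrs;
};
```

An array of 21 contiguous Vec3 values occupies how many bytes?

3024

0..2  version  (2B, 2-aligned)
2..4  -- padding (2B)
4..24  crc  (20B, 4-aligned)
24..112  signature  (88B, 4-aligned)
112..116  inode  (4B, 4-aligned)
116..117  size  (1B, 1-aligned)
117..120  -- padding (3B)
120..128  n_entries  (8B, 8-aligned)
128..136  offset  (8B, 8-aligned)
136..137  attrs  (1B, 1-aligned)
137..144  -- tail padding (7B)
sizeof = 144, alignof = 8
array of 21: 21 × 144 = 3024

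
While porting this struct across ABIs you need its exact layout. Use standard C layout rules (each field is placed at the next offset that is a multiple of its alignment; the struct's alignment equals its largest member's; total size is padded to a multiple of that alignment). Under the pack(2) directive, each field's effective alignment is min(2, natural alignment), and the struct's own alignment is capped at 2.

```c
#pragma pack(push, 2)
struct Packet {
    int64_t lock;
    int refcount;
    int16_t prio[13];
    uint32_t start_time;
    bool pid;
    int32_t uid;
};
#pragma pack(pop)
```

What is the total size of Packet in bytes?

lock at 0 (size 8, align 2) → ends 8
refcount at 8 (size 4, align 2) → ends 12
prio at 12 (size 26, align 2) → ends 38
start_time at 38 (size 4, align 2) → ends 42
pid at 42 (size 1, align 1) → ends 43
pad 1 to align 2 for uid
uid at 44 (size 4, align 2) → ends 48
total 48 bytes, alignment 2

48 bytes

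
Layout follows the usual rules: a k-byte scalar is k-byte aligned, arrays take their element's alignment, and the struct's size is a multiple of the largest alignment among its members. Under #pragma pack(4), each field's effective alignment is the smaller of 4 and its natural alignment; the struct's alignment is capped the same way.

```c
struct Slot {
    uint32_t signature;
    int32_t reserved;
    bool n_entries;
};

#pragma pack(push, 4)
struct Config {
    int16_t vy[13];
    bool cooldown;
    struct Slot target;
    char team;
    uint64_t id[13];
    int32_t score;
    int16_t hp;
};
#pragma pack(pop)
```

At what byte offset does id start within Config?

Slot: @0: signature [4B, align 4] → 4; @4: reserved [4B, align 4] → 8; @8: n_entries [1B, align 1] → 9; +3 tail pad (align 4); size 12, align 4
@0: vy [26B, align 2] → 26
@26: cooldown [1B, align 1] → 27
+1 pad (align 4)
@28: target [12B, align 4] → 40
@40: team [1B, align 1] → 41
+3 pad (align 4)
@44: id [104B, align 4] → 148

44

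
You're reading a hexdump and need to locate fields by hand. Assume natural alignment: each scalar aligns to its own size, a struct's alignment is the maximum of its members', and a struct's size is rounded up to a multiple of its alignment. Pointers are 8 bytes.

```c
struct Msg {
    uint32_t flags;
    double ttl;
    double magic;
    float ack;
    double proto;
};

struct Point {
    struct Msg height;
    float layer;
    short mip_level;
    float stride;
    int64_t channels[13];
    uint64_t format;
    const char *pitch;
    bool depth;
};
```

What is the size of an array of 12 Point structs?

2208

Msg: flags at 0 (size 4, align 4) → ends 4; pad 4 to align 8 for ttl; ttl at 8 (size 8, align 8) → ends 16; magic at 16 (size 8, align 8) → ends 24; ack at 24 (size 4, align 4) → ends 28; pad 4 to align 8 for proto; proto at 32 (size 8, align 8) → ends 40; total 40 bytes, alignment 8
height at 0 (size 40, align 8) → ends 40
layer at 40 (size 4, align 4) → ends 44
mip_level at 44 (size 2, align 2) → ends 46
pad 2 to align 4 for stride
stride at 48 (size 4, align 4) → ends 52
pad 4 to align 8 for channels
channels at 56 (size 104, align 8) → ends 160
format at 160 (size 8, align 8) → ends 168
pitch at 168 (size 8, align 8) → ends 176
depth at 176 (size 1, align 1) → ends 177
tail pad 7 to reach multiple of 8
total 184 bytes, alignment 8
array of 12: 12 × 184 = 2208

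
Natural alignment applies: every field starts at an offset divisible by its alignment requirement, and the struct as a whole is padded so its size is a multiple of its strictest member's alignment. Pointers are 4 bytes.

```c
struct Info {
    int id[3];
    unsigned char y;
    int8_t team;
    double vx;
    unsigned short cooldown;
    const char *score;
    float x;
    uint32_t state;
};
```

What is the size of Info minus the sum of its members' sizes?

0..12  id  (12B, 4-aligned)
12..13  y  (1B, 1-aligned)
13..14  team  (1B, 1-aligned)
14..16  -- padding (2B)
16..24  vx  (8B, 8-aligned)
24..26  cooldown  (2B, 2-aligned)
26..28  -- padding (2B)
28..32  score  (4B, 4-aligned)
32..36  x  (4B, 4-aligned)
36..40  state  (4B, 4-aligned)
sizeof = 40, alignof = 8
data bytes 36, size 40 → padding 4

4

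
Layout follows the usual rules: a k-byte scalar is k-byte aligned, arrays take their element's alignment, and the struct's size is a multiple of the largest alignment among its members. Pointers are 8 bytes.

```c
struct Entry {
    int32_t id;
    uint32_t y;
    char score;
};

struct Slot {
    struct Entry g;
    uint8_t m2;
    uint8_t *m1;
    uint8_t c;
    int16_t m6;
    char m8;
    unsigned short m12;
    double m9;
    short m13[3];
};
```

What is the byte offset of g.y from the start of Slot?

4

Entry: id at 0 (size 4, align 4) → ends 4; y at 4 (size 4, align 4) → ends 8; score at 8 (size 1, align 1) → ends 9; tail pad 3 to reach multiple of 4; total 12 bytes, alignment 4
g at 0 (size 12, align 4) → ends 12
within Entry: y at 4
0 + 4 = 4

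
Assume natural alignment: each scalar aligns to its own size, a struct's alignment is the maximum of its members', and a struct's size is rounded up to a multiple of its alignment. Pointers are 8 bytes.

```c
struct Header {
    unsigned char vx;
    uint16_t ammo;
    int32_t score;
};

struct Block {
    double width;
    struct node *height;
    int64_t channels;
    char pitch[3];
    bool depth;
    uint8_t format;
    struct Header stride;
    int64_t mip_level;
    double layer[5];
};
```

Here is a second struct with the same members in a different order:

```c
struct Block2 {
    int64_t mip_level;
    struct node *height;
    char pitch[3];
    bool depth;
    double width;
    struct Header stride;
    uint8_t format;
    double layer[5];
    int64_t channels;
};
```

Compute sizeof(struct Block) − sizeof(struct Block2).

-8

Header: 0..1  vx  (1B, 1-aligned); 1..2  -- padding (1B); 2..4  ammo  (2B, 2-aligned); 4..8  score  (4B, 4-aligned); sizeof = 8, alignof = 4
0..8  width  (8B, 8-aligned)
8..16  height  (8B, 8-aligned)
16..24  channels  (8B, 8-aligned)
24..27  pitch  (3B, 1-aligned)
27..28  depth  (1B, 1-aligned)
28..29  format  (1B, 1-aligned)
29..32  -- padding (3B)
32..40  stride  (8B, 4-aligned)
40..48  mip_level  (8B, 8-aligned)
48..88  layer  (40B, 8-aligned)
sizeof = 88, alignof = 8
— Block2 —
0..8  mip_level  (8B, 8-aligned)
8..16  height  (8B, 8-aligned)
16..19  pitch  (3B, 1-aligned)
19..20  depth  (1B, 1-aligned)
20..24  -- padding (4B)
24..32  width  (8B, 8-aligned)
32..40  stride  (8B, 4-aligned)
40..41  format  (1B, 1-aligned)
41..48  -- padding (7B)
48..88  layer  (40B, 8-aligned)
88..96  channels  (8B, 8-aligned)
sizeof = 96, alignof = 8
88 − 96 = -8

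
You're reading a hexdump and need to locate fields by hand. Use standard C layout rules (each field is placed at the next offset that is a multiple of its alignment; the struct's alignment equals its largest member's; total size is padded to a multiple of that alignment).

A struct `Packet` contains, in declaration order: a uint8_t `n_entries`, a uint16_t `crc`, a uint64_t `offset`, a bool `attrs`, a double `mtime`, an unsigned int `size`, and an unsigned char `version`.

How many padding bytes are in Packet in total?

0..1  n_entries  (1B, 1-aligned)
1..2  -- padding (1B)
2..4  crc  (2B, 2-aligned)
4..8  -- padding (4B)
8..16  offset  (8B, 8-aligned)
16..17  attrs  (1B, 1-aligned)
17..24  -- padding (7B)
24..32  mtime  (8B, 8-aligned)
32..36  size  (4B, 4-aligned)
36..37  version  (1B, 1-aligned)
37..40  -- tail padding (3B)
sizeof = 40, alignof = 8
data bytes 25, size 40 → padding 15

15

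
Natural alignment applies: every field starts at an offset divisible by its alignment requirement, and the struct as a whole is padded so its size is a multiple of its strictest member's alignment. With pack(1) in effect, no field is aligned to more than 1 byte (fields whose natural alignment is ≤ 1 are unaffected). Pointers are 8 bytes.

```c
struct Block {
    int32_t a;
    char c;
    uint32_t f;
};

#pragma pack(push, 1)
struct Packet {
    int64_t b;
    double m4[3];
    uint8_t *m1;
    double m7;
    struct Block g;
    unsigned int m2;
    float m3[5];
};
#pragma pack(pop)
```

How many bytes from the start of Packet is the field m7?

Block: 0..4  a  (4B, 4-aligned); 4..5  c  (1B, 1-aligned); 5..8  -- padding (3B); 8..12  f  (4B, 4-aligned); sizeof = 12, alignof = 4
0..8  b  (8B, 1-aligned)
8..32  m4  (24B, 1-aligned)
32..40  m1  (8B, 1-aligned)
40..48  m7  (8B, 1-aligned)

40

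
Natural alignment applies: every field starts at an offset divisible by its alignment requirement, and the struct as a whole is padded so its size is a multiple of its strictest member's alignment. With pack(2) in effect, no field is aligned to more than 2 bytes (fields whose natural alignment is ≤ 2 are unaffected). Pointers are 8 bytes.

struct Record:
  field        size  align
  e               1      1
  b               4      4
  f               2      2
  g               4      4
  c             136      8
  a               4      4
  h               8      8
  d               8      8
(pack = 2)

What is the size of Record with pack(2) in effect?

168

@0: e [1B, align 1] → 1
+1 pad (align 2)
@2: b [4B, align 2] → 6
@6: f [2B, align 2] → 8
@8: g [4B, align 2] → 12
@12: c [136B, align 2] → 148
@148: a [4B, align 2] → 152
@152: h [8B, align 2] → 160
@160: d [8B, align 2] → 168
size 168, align 2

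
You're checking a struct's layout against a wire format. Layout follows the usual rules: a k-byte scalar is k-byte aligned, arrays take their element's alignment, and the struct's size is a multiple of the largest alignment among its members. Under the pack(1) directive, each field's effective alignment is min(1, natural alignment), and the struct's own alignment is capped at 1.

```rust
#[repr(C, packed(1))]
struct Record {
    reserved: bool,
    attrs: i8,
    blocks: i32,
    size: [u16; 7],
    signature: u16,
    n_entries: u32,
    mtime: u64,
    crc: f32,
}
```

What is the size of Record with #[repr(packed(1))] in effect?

0..1  reserved  (1B, 1-aligned)
1..2  attrs  (1B, 1-aligned)
2..6  blocks  (4B, 1-aligned)
6..20  size  (14B, 1-aligned)
20..22  signature  (2B, 1-aligned)
22..26  n_entries  (4B, 1-aligned)
26..34  mtime  (8B, 1-aligned)
34..38  crc  (4B, 1-aligned)
sizeof = 38, alignof = 1

38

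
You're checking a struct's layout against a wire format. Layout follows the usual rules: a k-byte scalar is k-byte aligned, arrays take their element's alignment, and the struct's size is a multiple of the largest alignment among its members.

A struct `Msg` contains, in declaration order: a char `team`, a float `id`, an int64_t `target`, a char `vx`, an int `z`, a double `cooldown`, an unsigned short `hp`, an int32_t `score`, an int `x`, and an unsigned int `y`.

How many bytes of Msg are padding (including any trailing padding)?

8

0..1  team  (1B, 1-aligned)
1..4  -- padding (3B)
4..8  id  (4B, 4-aligned)
8..16  target  (8B, 8-aligned)
16..17  vx  (1B, 1-aligned)
17..20  -- padding (3B)
20..24  z  (4B, 4-aligned)
24..32  cooldown  (8B, 8-aligned)
32..34  hp  (2B, 2-aligned)
34..36  -- padding (2B)
36..40  score  (4B, 4-aligned)
40..44  x  (4B, 4-aligned)
44..48  y  (4B, 4-aligned)
sizeof = 48, alignof = 8
data bytes 40, size 48 → padding 8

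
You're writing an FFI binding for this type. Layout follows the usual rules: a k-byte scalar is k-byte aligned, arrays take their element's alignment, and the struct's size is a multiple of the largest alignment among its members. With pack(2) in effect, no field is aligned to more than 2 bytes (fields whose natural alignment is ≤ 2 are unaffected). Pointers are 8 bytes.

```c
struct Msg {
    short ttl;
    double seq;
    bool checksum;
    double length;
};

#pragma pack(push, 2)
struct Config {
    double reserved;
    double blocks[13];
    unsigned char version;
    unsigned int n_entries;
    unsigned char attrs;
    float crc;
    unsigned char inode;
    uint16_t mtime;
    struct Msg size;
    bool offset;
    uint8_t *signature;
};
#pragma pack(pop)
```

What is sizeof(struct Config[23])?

3910

Msg: ttl at 0 (size 2, align 2) → ends 2; pad 6 to align 8 for seq; seq at 8 (size 8, align 8) → ends 16; checksum at 16 (size 1, align 1) → ends 17; pad 7 to align 8 for length; length at 24 (size 8, align 8) → ends 32; total 32 bytes, alignment 8
reserved at 0 (size 8, align 2) → ends 8
blocks at 8 (size 104, align 2) → ends 112
version at 112 (size 1, align 1) → ends 113
pad 1 to align 2 for n_entries
n_entries at 114 (size 4, align 2) → ends 118
attrs at 118 (size 1, align 1) → ends 119
pad 1 to align 2 for crc
crc at 120 (size 4, align 2) → ends 124
inode at 124 (size 1, align 1) → ends 125
pad 1 to align 2 for mtime
mtime at 126 (size 2, align 2) → ends 128
size at 128 (size 32, align 2) → ends 160
offset at 160 (size 1, align 1) → ends 161
pad 1 to align 2 for signature
signature at 162 (size 8, align 2) → ends 170
total 170 bytes, alignment 2
array of 23: 23 × 170 = 3910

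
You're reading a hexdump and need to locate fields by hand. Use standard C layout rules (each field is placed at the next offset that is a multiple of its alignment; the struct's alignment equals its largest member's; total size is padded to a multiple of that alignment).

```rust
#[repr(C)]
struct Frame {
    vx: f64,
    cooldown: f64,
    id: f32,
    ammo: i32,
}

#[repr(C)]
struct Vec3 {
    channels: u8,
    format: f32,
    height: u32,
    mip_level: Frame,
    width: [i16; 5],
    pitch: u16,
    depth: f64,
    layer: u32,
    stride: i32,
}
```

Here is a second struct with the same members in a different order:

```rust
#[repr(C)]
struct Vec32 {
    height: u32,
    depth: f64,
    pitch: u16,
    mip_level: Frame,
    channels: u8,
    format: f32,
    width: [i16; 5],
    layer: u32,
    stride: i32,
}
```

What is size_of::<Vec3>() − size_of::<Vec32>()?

-8

Frame: 0..8  vx  (8B, 8-aligned); 8..16  cooldown  (8B, 8-aligned); 16..20  id  (4B, 4-aligned); 20..24  ammo  (4B, 4-aligned); sizeof = 24, alignof = 8
0..1  channels  (1B, 1-aligned)
1..4  -- padding (3B)
4..8  format  (4B, 4-aligned)
8..12  height  (4B, 4-aligned)
12..16  -- padding (4B)
16..40  mip_level  (24B, 8-aligned)
40..50  width  (10B, 2-aligned)
50..52  pitch  (2B, 2-aligned)
52..56  -- padding (4B)
56..64  depth  (8B, 8-aligned)
64..68  layer  (4B, 4-aligned)
68..72  stride  (4B, 4-aligned)
sizeof = 72, alignof = 8
— Vec32 —
0..4  height  (4B, 4-aligned)
4..8  -- padding (4B)
8..16  depth  (8B, 8-aligned)
16..18  pitch  (2B, 2-aligned)
18..24  -- padding (6B)
24..48  mip_level  (24B, 8-aligned)
48..49  channels  (1B, 1-aligned)
49..52  -- padding (3B)
52..56  format  (4B, 4-aligned)
56..66  width  (10B, 2-aligned)
66..68  -- padding (2B)
68..72  layer  (4B, 4-aligned)
72..76  stride  (4B, 4-aligned)
76..80  -- tail padding (4B)
sizeof = 80, alignof = 8
72 − 80 = -8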